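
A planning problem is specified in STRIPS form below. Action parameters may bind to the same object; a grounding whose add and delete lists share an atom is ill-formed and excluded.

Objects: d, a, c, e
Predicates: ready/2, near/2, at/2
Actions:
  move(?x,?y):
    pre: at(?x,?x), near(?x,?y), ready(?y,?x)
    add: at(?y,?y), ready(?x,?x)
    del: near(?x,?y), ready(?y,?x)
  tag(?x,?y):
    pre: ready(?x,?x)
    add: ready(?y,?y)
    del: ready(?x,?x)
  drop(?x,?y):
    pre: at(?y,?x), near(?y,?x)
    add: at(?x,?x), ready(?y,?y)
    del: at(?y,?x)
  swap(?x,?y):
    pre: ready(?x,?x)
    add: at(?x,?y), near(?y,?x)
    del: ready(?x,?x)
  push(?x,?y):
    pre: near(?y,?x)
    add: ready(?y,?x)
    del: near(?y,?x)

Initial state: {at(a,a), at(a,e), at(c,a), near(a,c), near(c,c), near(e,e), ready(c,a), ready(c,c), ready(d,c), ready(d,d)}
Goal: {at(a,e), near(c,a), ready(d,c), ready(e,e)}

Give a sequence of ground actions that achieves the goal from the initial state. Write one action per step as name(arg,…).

move(a,c); tag(d,e); swap(a,c)

1. move(a,c)  →  {at(a,a), at(a,e), at(c,a), at(c,c), near(c,c), near(e,e), ready(a,a), ready(c,c), ready(d,c), ready(d,d)}
2. tag(d,e)  →  {at(a,a), at(a,e), at(c,a), at(c,c), near(c,c), near(e,e), ready(a,a), ready(c,c), ready(d,c), ready(e,e)}
3. swap(a,c)  →  {at(a,a), at(a,c), at(a,e), at(c,a), at(c,c), near(c,a), near(c,c), near(e,e), ready(c,c), ready(d,c), ready(e,e)}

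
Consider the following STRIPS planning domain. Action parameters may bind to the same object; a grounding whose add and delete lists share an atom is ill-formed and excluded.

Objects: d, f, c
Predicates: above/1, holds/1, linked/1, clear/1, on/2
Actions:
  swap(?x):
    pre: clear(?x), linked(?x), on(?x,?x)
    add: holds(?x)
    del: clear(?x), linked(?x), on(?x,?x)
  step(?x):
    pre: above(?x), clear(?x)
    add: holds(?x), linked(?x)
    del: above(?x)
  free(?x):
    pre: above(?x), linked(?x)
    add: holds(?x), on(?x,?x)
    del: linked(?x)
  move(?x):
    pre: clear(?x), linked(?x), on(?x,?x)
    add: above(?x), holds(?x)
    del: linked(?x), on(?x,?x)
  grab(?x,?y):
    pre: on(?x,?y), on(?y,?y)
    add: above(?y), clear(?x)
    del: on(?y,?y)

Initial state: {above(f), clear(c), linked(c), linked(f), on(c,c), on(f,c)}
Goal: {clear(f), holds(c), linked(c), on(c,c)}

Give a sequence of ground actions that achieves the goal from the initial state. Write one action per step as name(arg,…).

1. grab(f,c)  →  {above(c), above(f), clear(c), clear(f), linked(c), linked(f), on(f,c)}
2. free(c)  →  {above(c), above(f), clear(c), clear(f), holds(c), linked(f), on(c,c), on(f,c)}
3. step(c)  →  {above(f), clear(c), clear(f), holds(c), linked(c), linked(f), on(c,c), on(f,c)}

grab(f,c); free(c); step(c)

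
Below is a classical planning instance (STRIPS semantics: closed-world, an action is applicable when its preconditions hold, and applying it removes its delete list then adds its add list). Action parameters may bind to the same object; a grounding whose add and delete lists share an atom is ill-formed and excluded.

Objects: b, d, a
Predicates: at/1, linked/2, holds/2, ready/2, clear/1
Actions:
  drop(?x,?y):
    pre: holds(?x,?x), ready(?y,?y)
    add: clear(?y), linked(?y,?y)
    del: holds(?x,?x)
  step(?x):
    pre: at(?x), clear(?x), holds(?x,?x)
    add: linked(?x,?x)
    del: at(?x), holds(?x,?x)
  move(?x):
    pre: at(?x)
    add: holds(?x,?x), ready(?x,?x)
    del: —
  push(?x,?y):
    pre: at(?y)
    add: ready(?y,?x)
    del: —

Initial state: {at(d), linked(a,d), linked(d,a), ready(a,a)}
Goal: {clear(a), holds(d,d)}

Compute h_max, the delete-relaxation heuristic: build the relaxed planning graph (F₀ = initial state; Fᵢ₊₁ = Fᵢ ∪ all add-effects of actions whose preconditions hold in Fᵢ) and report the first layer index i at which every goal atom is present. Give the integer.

F0 = init (4 atoms)
F1 = F0 ∪ {holds(d,d), ready(d,a), ready(d,b), ready(d,d)}  (8 atoms)
F2 = F1 ∪ {clear(a), clear(d), linked(a,a), linked(d,d)}  (12 atoms)
goal ⊆ F2  ⇒  h_max = 2

2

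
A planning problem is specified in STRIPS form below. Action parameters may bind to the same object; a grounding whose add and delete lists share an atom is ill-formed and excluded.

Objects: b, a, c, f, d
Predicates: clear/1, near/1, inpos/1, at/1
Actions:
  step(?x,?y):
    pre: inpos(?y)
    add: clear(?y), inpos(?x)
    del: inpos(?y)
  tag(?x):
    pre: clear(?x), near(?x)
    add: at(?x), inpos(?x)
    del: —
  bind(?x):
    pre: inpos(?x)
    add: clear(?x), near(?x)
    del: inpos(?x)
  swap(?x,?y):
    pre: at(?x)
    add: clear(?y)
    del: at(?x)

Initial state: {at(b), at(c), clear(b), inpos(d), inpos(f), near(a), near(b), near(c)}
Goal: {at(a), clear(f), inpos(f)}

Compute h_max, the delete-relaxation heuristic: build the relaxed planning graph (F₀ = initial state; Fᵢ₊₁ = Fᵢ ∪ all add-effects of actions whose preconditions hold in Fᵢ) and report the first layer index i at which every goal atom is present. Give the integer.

F0 = init (8 atoms)
F1 = F0 ∪ {clear(a), clear(c), clear(d), clear(f), inpos(a), inpos(b), inpos(c), near(d), near(f)}  (17 atoms)
F2 = F1 ∪ {at(a), at(d), at(f)}  (20 atoms)
goal ⊆ F2  ⇒  h_max = 2

2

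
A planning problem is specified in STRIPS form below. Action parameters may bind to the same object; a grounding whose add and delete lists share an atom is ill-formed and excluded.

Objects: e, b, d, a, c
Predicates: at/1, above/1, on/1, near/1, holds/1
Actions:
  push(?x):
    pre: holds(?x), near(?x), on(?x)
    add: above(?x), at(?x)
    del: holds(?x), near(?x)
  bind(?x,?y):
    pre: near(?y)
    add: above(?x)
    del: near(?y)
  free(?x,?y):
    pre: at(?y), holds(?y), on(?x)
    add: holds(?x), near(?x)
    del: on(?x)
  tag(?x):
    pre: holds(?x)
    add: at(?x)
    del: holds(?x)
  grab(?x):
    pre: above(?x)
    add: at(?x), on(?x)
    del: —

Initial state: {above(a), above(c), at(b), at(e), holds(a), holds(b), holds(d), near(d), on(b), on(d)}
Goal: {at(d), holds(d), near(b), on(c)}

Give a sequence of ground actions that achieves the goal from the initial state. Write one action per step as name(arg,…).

1. push(d)  →  {above(a), above(c), above(d), at(b), at(d), at(e), holds(a), holds(b), on(b), on(d)}
2. free(b,b)  →  {above(a), above(c), above(d), at(b), at(d), at(e), holds(a), holds(b), near(b), on(d)}
3. free(d,b)  →  {above(a), above(c), above(d), at(b), at(d), at(e), holds(a), holds(b), holds(d), near(b), near(d)}
4. grab(c)  →  {above(a), above(c), above(d), at(b), at(c), at(d), at(e), holds(a), holds(b), holds(d), near(b), near(d), on(c)}

push(d); free(b,b); free(d,b); grab(c)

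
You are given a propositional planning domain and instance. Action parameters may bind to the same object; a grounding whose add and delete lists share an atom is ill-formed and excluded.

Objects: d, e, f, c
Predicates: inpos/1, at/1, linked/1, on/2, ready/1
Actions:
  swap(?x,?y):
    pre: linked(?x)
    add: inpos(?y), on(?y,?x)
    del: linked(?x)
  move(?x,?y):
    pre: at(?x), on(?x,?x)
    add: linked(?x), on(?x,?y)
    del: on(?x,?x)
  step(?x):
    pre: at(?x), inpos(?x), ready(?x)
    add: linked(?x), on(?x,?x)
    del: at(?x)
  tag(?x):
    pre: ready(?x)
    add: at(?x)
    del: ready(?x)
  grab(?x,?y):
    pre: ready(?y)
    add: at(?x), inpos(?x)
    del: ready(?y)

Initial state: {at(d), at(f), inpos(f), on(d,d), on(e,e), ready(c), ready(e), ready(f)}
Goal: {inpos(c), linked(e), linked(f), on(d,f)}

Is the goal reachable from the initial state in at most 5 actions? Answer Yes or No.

1. move(d,f)  →  {at(d), at(f), inpos(f), linked(d), on(d,f), on(e,e), ready(c), ready(e), ready(f)}
2. swap(d,c)  →  {at(d), at(f), inpos(c), inpos(f), on(c,d), on(d,f), on(e,e), ready(c), ready(e), ready(f)}
3. step(f)  →  {at(d), inpos(c), inpos(f), linked(f), on(c,d), on(d,f), on(e,e), on(f,f), ready(c), ready(e), ready(f)}
4. tag(e)  →  {at(d), at(e), inpos(c), inpos(f), linked(f), on(c,d), on(d,f), on(e,e), on(f,f), ready(c), ready(f)}
5. move(e,d)  →  {at(d), at(e), inpos(c), inpos(f), linked(e), linked(f), on(c,d), on(d,f), on(e,d), on(f,f), ready(c), ready(f)}
optimal plan length = 5; 5 ≤ 5

Yes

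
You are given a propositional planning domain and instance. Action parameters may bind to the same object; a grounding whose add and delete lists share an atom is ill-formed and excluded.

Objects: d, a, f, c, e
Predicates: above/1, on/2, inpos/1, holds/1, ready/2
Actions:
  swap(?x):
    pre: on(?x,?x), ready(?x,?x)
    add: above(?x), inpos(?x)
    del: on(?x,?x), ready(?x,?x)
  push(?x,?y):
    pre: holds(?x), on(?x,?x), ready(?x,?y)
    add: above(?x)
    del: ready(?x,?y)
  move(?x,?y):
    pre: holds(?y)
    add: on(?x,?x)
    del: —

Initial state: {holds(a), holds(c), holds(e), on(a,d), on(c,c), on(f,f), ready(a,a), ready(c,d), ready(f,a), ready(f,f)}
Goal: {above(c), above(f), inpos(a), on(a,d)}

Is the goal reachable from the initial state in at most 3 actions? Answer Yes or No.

No

1. swap(f)  →  {above(f), holds(a), holds(c), holds(e), inpos(f), on(a,d), on(c,c), ready(a,a), ready(c,d), ready(f,a)}
2. push(c,d)  →  {above(c), above(f), holds(a), holds(c), holds(e), inpos(f), on(a,d), on(c,c), ready(a,a), ready(f,a)}
3. move(a,a)  →  {above(c), above(f), holds(a), holds(c), holds(e), inpos(f), on(a,a), on(a,d), on(c,c), ready(a,a), ready(f,a)}
4. swap(a)  →  {above(a), above(c), above(f), holds(a), holds(c), holds(e), inpos(a), inpos(f), on(a,d), on(c,c), ready(f,a)}
optimal plan length = 4; 4 > 3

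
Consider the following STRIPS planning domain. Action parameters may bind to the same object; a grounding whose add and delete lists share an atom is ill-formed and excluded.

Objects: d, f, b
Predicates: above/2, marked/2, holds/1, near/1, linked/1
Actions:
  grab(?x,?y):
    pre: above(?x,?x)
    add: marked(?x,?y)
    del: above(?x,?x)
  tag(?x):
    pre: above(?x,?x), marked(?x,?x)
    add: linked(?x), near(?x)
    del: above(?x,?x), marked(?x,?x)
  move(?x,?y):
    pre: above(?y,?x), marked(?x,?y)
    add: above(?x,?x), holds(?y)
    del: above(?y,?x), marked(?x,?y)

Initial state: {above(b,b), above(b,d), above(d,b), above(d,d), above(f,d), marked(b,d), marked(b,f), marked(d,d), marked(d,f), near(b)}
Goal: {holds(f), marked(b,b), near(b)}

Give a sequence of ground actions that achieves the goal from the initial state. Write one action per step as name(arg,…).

grab(b,b); move(d,f)

1. grab(b,b)  →  {above(b,d), above(d,b), above(d,d), above(f,d), marked(b,b), marked(b,d), marked(b,f), marked(d,d), marked(d,f), near(b)}
2. move(d,f)  →  {above(b,d), above(d,b), above(d,d), holds(f), marked(b,b), marked(b,d), marked(b,f), marked(d,d), near(b)}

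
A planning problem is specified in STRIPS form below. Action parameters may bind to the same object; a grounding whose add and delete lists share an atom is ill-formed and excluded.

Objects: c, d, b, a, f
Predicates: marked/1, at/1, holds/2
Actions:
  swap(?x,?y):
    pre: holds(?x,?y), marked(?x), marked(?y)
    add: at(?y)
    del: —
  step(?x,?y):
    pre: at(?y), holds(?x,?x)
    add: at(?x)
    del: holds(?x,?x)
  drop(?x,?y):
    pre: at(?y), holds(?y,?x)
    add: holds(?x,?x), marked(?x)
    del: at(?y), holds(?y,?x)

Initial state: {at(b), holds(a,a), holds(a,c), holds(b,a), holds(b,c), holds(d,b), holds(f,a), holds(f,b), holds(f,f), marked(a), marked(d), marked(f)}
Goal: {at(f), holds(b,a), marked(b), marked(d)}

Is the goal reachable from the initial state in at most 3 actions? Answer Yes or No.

1. swap(f,f)  →  {at(b), at(f), holds(a,a), holds(a,c), holds(b,a), holds(b,c), holds(d,b), holds(f,a), holds(f,b), holds(f,f), marked(a), marked(d), marked(f)}
2. drop(b,f)  →  {at(b), holds(a,a), holds(a,c), holds(b,a), holds(b,b), holds(b,c), holds(d,b), holds(f,a), holds(f,f), marked(a), marked(b), marked(d), marked(f)}
3. swap(f,f)  →  {at(b), at(f), holds(a,a), holds(a,c), holds(b,a), holds(b,b), holds(b,c), holds(d,b), holds(f,a), holds(f,f), marked(a), marked(b), marked(d), marked(f)}
optimal plan length = 3; 3 ≤ 3

Yes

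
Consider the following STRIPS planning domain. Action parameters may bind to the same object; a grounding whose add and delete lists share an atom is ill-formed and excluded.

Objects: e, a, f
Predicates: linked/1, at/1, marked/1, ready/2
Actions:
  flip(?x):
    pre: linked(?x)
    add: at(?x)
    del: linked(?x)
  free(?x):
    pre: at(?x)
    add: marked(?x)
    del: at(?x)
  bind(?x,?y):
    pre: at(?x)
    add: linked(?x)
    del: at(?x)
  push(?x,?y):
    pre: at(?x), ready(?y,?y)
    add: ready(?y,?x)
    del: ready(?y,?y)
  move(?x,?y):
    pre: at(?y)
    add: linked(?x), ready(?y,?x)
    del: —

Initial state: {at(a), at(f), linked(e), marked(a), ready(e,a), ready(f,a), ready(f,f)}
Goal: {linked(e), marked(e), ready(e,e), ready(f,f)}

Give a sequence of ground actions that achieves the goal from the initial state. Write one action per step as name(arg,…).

flip(e); move(e,e); free(e)

1. flip(e)  →  {at(a), at(e), at(f), marked(a), ready(e,a), ready(f,a), ready(f,f)}
2. move(e,e)  →  {at(a), at(e), at(f), linked(e), marked(a), ready(e,a), ready(e,e), ready(f,a), ready(f,f)}
3. free(e)  →  {at(a), at(f), linked(e), marked(a), marked(e), ready(e,a), ready(e,e), ready(f,a), ready(f,f)}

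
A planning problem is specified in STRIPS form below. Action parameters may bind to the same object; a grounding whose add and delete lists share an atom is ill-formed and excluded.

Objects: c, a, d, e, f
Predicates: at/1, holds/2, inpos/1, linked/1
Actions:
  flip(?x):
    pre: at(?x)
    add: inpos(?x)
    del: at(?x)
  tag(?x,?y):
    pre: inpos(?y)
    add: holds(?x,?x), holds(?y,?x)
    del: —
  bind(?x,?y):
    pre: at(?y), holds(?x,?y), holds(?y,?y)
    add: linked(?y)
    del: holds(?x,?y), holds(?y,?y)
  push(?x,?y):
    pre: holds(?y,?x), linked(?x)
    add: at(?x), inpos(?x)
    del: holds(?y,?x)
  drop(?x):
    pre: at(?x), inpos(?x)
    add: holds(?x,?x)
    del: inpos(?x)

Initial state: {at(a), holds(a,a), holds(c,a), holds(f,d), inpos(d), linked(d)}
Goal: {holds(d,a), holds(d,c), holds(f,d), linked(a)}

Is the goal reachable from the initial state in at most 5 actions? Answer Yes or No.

1. tag(c,d)  →  {at(a), holds(a,a), holds(c,a), holds(c,c), holds(d,c), holds(f,d), inpos(d), linked(d)}
2. tag(a,d)  →  {at(a), holds(a,a), holds(c,a), holds(c,c), holds(d,a), holds(d,c), holds(f,d), inpos(d), linked(d)}
3. bind(c,a)  →  {at(a), holds(c,c), holds(d,a), holds(d,c), holds(f,d), inpos(d), linked(a), linked(d)}
optimal plan length = 3; 3 ≤ 5

Yes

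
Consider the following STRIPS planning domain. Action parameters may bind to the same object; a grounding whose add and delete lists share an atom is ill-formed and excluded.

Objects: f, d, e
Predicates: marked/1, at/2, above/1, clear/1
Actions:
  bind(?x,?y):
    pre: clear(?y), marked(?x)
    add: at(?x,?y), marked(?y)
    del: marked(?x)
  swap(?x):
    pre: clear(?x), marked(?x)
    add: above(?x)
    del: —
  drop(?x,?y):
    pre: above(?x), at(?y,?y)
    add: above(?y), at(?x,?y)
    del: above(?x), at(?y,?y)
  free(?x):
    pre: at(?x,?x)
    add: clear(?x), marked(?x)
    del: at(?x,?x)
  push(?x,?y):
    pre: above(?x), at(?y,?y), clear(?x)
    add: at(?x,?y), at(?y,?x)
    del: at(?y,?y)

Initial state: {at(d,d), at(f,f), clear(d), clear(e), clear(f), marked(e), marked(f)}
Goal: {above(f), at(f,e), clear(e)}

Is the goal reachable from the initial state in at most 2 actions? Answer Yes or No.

Yes

1. swap(f)  →  {above(f), at(d,d), at(f,f), clear(d), clear(e), clear(f), marked(e), marked(f)}
2. bind(f,e)  →  {above(f), at(d,d), at(f,e), at(f,f), clear(d), clear(e), clear(f), marked(e)}
optimal plan length = 2; 2 ≤ 2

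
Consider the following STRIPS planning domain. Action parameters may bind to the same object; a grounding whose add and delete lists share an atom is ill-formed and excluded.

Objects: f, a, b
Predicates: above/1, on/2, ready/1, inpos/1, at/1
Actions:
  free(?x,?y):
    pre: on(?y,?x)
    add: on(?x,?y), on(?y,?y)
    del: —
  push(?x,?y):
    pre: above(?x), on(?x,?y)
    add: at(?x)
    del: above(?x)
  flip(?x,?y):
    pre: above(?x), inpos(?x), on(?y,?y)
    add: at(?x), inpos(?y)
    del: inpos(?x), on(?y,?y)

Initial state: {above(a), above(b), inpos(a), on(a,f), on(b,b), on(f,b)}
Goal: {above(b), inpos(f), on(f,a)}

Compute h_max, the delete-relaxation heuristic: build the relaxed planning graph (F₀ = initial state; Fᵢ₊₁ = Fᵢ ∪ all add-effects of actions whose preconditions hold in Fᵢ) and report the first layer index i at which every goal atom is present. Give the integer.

2

F0 = init (6 atoms)
F1 = F0 ∪ {at(a), at(b), inpos(b), on(a,a), on(b,f), on(f,a), on(f,f)}  (13 atoms)
F2 = F1 ∪ {inpos(f)}  (14 atoms)
goal ⊆ F2  ⇒  h_max = 2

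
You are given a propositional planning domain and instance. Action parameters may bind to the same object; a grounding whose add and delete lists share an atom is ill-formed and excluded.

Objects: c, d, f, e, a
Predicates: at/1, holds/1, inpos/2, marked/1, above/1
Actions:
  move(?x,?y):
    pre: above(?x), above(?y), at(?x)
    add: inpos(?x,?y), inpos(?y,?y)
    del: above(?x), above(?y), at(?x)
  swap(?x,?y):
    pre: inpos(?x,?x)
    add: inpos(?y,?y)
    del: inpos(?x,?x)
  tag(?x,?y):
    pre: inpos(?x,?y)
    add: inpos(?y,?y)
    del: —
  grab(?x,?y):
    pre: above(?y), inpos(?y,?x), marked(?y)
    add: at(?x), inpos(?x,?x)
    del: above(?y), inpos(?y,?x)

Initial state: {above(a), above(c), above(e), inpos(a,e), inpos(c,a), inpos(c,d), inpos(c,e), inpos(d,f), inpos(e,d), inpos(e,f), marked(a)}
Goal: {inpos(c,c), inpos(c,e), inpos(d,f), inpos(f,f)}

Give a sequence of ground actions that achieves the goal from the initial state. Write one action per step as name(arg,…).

1. tag(c,d)  →  {above(a), above(c), above(e), inpos(a,e), inpos(c,a), inpos(c,d), inpos(c,e), inpos(d,d), inpos(d,f), inpos(e,d), inpos(e,f), marked(a)}
2. swap(d,c)  →  {above(a), above(c), above(e), inpos(a,e), inpos(c,a), inpos(c,c), inpos(c,d), inpos(c,e), inpos(d,f), inpos(e,d), inpos(e,f), marked(a)}
3. tag(d,f)  →  {above(a), above(c), above(e), inpos(a,e), inpos(c,a), inpos(c,c), inpos(c,d), inpos(c,e), inpos(d,f), inpos(e,d), inpos(e,f), inpos(f,f), marked(a)}

tag(c,d); swap(d,c); tag(d,f)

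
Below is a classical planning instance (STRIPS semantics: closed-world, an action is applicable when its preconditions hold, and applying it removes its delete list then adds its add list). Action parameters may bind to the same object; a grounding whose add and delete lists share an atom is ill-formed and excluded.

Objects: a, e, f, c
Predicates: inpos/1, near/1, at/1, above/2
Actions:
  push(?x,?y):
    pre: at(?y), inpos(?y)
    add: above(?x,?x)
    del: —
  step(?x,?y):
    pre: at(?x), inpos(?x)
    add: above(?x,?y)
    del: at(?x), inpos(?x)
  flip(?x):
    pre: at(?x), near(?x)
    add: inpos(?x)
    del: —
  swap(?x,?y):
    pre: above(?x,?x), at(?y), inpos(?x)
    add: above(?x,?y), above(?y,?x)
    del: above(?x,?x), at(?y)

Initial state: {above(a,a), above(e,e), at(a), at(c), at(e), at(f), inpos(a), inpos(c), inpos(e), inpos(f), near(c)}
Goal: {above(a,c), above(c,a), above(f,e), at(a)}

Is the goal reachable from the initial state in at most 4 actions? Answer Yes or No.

Yes

1. step(f,e)  →  {above(a,a), above(e,e), above(f,e), at(a), at(c), at(e), inpos(a), inpos(c), inpos(e), near(c)}
2. swap(a,c)  →  {above(a,c), above(c,a), above(e,e), above(f,e), at(a), at(e), inpos(a), inpos(c), inpos(e), near(c)}
optimal plan length = 2; 2 ≤ 4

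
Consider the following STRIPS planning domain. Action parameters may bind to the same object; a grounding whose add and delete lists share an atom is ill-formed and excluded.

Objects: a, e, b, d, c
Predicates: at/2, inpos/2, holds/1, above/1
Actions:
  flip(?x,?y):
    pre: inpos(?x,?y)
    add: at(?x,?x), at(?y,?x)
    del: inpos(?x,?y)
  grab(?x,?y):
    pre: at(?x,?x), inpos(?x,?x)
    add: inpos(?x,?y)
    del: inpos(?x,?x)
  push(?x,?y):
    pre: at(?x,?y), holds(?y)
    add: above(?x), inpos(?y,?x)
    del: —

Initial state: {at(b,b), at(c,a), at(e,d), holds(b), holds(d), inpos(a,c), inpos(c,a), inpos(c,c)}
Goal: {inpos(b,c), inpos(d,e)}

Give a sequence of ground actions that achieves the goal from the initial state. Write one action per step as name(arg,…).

1. push(e,d)  →  {above(e), at(b,b), at(c,a), at(e,d), holds(b), holds(d), inpos(a,c), inpos(c,a), inpos(c,c), inpos(d,e)}
2. push(b,b)  →  {above(b), above(e), at(b,b), at(c,a), at(e,d), holds(b), holds(d), inpos(a,c), inpos(b,b), inpos(c,a), inpos(c,c), inpos(d,e)}
3. grab(b,c)  →  {above(b), above(e), at(b,b), at(c,a), at(e,d), holds(b), holds(d), inpos(a,c), inpos(b,c), inpos(c,a), inpos(c,c), inpos(d,e)}

push(e,d); push(b,b); grab(b,c)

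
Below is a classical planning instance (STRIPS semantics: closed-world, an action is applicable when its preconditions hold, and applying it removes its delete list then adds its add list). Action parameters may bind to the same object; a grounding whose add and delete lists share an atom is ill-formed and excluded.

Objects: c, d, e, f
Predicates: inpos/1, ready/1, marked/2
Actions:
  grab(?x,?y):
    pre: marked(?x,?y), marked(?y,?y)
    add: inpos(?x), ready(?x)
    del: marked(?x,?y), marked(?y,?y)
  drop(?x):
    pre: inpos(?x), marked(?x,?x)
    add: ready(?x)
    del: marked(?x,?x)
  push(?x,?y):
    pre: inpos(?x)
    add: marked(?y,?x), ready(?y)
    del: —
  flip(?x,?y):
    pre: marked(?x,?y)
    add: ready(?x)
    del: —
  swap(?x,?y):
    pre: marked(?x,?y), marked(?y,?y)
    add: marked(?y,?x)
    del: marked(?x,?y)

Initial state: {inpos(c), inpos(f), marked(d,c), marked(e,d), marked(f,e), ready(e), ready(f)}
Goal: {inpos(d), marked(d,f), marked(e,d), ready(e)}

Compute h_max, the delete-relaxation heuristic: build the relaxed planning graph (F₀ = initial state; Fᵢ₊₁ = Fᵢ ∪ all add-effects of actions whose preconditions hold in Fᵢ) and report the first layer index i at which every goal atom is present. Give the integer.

F0 = init (7 atoms)
F1 = F0 ∪ {marked(c,c), marked(c,f), marked(d,f), marked(e,c), marked(e,f), marked(f,c), marked(f,f), ready(c), ready(d)}  (16 atoms)
F2 = F1 ∪ {inpos(d), inpos(e), marked(c,d), marked(c,e), marked(f,d)}  (21 atoms)
goal ⊆ F2  ⇒  h_max = 2

2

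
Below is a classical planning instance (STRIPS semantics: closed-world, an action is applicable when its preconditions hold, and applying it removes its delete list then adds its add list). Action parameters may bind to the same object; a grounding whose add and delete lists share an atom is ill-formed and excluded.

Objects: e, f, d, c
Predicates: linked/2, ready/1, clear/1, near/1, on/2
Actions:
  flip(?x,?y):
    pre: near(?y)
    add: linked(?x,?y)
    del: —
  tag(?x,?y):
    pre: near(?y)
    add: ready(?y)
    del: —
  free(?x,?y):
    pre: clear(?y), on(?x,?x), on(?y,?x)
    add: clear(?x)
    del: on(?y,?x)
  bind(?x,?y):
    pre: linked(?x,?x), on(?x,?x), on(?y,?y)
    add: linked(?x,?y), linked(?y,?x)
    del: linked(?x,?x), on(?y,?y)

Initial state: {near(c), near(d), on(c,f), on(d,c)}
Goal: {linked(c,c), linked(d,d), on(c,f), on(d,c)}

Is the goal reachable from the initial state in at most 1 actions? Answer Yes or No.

1. flip(d,d)  →  {linked(d,d), near(c), near(d), on(c,f), on(d,c)}
2. flip(c,c)  →  {linked(c,c), linked(d,d), near(c), near(d), on(c,f), on(d,c)}
optimal plan length = 2; 2 > 1

No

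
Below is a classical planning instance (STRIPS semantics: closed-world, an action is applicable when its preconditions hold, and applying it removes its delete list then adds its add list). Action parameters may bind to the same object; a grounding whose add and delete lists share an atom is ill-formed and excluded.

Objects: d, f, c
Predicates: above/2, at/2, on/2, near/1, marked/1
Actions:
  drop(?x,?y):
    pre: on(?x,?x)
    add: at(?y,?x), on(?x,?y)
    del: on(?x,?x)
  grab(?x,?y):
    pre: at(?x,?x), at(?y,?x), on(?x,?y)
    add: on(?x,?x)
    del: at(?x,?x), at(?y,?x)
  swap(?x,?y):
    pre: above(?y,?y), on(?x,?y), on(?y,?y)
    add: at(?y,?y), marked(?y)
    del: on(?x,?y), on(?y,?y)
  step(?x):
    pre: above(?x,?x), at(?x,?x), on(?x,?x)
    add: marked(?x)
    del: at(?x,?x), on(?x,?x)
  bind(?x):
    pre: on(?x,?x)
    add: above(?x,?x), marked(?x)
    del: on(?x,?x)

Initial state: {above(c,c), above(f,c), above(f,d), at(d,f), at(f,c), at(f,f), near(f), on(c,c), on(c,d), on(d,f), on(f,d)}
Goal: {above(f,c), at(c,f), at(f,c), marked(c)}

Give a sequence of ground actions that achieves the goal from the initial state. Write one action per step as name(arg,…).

1. grab(f,d)  →  {above(c,c), above(f,c), above(f,d), at(f,c), near(f), on(c,c), on(c,d), on(d,f), on(f,d), on(f,f)}
2. drop(f,c)  →  {above(c,c), above(f,c), above(f,d), at(c,f), at(f,c), near(f), on(c,c), on(c,d), on(d,f), on(f,c), on(f,d)}
3. swap(f,c)  →  {above(c,c), above(f,c), above(f,d), at(c,c), at(c,f), at(f,c), marked(c), near(f), on(c,d), on(d,f), on(f,d)}

grab(f,d); drop(f,c); swap(f,c)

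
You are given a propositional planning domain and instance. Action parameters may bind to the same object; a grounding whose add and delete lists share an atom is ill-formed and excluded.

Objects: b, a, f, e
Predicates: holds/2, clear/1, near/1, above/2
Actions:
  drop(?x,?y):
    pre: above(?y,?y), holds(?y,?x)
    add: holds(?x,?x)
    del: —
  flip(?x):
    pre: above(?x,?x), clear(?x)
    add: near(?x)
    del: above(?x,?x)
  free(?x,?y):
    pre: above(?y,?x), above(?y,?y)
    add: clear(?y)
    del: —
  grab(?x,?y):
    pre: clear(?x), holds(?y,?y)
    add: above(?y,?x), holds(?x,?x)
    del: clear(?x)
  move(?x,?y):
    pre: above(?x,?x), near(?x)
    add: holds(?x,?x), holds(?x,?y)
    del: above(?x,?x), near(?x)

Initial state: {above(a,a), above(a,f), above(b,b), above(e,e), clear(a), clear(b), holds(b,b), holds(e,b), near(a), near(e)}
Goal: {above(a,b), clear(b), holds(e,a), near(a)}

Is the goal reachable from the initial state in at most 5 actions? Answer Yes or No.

Yes

1. grab(a,b)  →  {above(a,a), above(a,f), above(b,a), above(b,b), above(e,e), clear(b), holds(a,a), holds(b,b), holds(e,b), near(a), near(e)}
2. grab(b,a)  →  {above(a,a), above(a,b), above(a,f), above(b,a), above(b,b), above(e,e), holds(a,a), holds(b,b), holds(e,b), near(a), near(e)}
3. free(b,b)  →  {above(a,a), above(a,b), above(a,f), above(b,a), above(b,b), above(e,e), clear(b), holds(a,a), holds(b,b), holds(e,b), near(a), near(e)}
4. move(e,a)  →  {above(a,a), above(a,b), above(a,f), above(b,a), above(b,b), clear(b), holds(a,a), holds(b,b), holds(e,a), holds(e,b), holds(e,e), near(a)}
optimal plan length = 4; 4 ≤ 5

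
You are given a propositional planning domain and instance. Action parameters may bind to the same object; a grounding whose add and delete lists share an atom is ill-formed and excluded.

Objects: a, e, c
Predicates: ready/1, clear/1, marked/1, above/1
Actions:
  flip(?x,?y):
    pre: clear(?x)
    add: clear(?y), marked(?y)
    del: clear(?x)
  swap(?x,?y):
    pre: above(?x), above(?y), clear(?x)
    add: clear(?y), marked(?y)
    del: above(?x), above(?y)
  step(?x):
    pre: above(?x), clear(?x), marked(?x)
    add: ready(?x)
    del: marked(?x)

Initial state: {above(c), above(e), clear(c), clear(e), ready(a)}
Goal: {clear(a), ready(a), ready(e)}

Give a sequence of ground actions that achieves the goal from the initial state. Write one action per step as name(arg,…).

1. flip(e,a)  →  {above(c), above(e), clear(a), clear(c), marked(a), ready(a)}
2. flip(c,e)  →  {above(c), above(e), clear(a), clear(e), marked(a), marked(e), ready(a)}
3. step(e)  →  {above(c), above(e), clear(a), clear(e), marked(a), ready(a), ready(e)}

flip(e,a); flip(c,e); step(e)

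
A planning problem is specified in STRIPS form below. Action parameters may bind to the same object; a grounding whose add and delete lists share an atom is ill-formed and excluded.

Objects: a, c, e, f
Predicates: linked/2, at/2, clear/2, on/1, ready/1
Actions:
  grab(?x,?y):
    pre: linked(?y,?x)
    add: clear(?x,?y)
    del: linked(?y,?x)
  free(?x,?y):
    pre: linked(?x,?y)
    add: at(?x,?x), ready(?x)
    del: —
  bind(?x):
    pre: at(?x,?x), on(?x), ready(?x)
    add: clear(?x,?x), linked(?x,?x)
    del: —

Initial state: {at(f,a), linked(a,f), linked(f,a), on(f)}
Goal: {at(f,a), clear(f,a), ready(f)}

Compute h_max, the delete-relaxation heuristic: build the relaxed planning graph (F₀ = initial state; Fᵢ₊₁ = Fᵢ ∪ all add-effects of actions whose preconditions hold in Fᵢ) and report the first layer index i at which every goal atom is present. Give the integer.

1

F0 = init (4 atoms)
F1 = F0 ∪ {at(a,a), at(f,f), clear(a,f), clear(f,a), ready(a), ready(f)}  (10 atoms)
goal ⊆ F1  ⇒  h_max = 1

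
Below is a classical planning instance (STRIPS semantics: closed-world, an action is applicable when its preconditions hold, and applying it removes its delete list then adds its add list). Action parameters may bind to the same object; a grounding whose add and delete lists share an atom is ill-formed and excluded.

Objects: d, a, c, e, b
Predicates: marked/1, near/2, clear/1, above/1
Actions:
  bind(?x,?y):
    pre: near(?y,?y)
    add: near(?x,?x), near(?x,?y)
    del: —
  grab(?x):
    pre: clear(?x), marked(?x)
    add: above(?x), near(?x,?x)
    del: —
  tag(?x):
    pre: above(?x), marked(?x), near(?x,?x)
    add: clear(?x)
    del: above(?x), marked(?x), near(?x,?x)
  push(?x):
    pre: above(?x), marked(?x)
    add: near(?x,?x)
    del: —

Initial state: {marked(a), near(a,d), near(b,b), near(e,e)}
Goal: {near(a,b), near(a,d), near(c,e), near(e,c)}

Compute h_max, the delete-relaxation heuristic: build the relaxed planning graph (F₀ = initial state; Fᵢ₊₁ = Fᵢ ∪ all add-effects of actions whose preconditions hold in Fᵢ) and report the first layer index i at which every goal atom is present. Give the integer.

F0 = init (4 atoms)
F1 = F0 ∪ {near(a,a), near(a,b), near(a,e), near(b,e), near(c,b), near(c,c), near(c,e), near(d,b), near(d,d), near(d,e), near(e,b)}  (15 atoms)
F2 = F1 ∪ {near(a,c), near(b,a), near(b,c), near(b,d), near(c,a), near(c,d), near(d,a), near(d,c), near(e,a), near(e,c), near(e,d)}  (26 atoms)
goal ⊆ F2  ⇒  h_max = 2

2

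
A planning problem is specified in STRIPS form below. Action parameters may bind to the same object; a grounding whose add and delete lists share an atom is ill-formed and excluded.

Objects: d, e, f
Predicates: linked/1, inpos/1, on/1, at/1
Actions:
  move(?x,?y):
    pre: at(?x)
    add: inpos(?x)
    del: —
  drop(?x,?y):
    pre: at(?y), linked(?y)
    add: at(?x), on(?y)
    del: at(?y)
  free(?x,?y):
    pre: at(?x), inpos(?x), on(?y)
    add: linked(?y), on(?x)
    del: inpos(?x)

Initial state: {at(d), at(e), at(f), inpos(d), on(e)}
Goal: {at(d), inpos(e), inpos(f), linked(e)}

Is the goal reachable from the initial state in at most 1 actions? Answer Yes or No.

No

1. move(e,d)  →  {at(d), at(e), at(f), inpos(d), inpos(e), on(e)}
2. move(f,d)  →  {at(d), at(e), at(f), inpos(d), inpos(e), inpos(f), on(e)}
3. free(d,e)  →  {at(d), at(e), at(f), inpos(e), inpos(f), linked(e), on(d), on(e)}
optimal plan length = 3; 3 > 1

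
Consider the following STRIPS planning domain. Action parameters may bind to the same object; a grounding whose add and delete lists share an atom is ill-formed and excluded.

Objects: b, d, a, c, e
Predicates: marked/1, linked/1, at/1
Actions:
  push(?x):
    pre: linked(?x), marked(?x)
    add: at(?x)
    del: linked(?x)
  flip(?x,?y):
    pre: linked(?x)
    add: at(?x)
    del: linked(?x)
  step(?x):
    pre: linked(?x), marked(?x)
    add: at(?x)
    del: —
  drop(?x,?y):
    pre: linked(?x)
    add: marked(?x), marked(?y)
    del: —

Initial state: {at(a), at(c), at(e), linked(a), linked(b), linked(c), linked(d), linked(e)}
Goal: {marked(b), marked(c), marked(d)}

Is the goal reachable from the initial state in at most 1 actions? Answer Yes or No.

No

1. drop(b,b)  →  {at(a), at(c), at(e), linked(a), linked(b), linked(c), linked(d), linked(e), marked(b)}
2. drop(d,c)  →  {at(a), at(c), at(e), linked(a), linked(b), linked(c), linked(d), linked(e), marked(b), marked(c), marked(d)}
optimal plan length = 2; 2 > 1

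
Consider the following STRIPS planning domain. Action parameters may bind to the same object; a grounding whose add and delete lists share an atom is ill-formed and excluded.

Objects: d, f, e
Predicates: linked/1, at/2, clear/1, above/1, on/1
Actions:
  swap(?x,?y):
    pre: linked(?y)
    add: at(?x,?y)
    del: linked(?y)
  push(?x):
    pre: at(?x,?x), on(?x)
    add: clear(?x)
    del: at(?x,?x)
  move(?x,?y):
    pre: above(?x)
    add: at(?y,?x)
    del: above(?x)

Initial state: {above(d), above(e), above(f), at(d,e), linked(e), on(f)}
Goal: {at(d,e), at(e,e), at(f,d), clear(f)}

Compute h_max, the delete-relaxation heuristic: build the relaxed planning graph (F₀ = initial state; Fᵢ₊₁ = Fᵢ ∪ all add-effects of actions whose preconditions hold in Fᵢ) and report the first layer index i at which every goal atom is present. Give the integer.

2

F0 = init (6 atoms)
F1 = F0 ∪ {at(d,d), at(d,f), at(e,d), at(e,e), at(e,f), at(f,d), at(f,e), at(f,f)}  (14 atoms)
F2 = F1 ∪ {clear(f)}  (15 atoms)
goal ⊆ F2  ⇒  h_max = 2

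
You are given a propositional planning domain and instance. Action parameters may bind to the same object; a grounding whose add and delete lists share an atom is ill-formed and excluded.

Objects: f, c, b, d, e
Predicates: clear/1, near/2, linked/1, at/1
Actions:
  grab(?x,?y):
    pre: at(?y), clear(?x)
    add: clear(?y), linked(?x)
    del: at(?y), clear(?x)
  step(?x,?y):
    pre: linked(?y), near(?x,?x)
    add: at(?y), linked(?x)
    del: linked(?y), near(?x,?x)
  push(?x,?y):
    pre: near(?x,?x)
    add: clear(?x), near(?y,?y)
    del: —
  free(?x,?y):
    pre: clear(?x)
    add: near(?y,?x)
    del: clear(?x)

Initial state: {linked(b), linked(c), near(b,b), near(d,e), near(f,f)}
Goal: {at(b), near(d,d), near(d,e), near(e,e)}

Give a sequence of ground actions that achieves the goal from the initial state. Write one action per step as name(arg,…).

step(f,b); push(b,d); push(b,e)

1. step(f,b)  →  {at(b), linked(c), linked(f), near(b,b), near(d,e)}
2. push(b,d)  →  {at(b), clear(b), linked(c), linked(f), near(b,b), near(d,d), near(d,e)}
3. push(b,e)  →  {at(b), clear(b), linked(c), linked(f), near(b,b), near(d,d), near(d,e), near(e,e)}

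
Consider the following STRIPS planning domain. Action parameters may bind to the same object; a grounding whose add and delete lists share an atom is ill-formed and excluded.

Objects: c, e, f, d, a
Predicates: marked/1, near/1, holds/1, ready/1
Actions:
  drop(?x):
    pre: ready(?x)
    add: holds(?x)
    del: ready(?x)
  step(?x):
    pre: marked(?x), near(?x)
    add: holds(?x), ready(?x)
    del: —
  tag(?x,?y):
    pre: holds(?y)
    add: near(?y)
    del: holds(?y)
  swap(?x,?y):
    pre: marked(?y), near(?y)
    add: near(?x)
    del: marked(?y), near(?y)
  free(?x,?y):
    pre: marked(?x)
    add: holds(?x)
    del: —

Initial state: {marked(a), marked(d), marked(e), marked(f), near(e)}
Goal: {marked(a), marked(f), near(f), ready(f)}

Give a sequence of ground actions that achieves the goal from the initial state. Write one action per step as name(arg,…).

swap(f,e); step(f)

1. swap(f,e)  →  {marked(a), marked(d), marked(f), near(f)}
2. step(f)  →  {holds(f), marked(a), marked(d), marked(f), near(f), ready(f)}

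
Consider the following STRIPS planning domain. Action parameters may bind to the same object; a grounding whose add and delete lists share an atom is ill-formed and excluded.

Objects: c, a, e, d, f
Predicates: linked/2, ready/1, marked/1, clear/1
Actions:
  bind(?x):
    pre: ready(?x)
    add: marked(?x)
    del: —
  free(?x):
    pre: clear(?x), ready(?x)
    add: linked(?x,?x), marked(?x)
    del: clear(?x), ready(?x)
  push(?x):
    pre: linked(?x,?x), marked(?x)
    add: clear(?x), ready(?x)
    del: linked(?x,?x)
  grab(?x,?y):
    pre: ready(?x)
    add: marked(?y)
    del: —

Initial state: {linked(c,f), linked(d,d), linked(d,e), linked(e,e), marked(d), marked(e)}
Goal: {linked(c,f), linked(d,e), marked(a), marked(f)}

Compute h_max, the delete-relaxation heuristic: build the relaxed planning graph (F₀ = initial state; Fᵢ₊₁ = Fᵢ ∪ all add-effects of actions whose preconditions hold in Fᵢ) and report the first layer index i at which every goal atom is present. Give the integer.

2

F0 = init (6 atoms)
F1 = F0 ∪ {clear(d), clear(e), ready(d), ready(e)}  (10 atoms)
F2 = F1 ∪ {marked(a), marked(c), marked(f)}  (13 atoms)
goal ⊆ F2  ⇒  h_max = 2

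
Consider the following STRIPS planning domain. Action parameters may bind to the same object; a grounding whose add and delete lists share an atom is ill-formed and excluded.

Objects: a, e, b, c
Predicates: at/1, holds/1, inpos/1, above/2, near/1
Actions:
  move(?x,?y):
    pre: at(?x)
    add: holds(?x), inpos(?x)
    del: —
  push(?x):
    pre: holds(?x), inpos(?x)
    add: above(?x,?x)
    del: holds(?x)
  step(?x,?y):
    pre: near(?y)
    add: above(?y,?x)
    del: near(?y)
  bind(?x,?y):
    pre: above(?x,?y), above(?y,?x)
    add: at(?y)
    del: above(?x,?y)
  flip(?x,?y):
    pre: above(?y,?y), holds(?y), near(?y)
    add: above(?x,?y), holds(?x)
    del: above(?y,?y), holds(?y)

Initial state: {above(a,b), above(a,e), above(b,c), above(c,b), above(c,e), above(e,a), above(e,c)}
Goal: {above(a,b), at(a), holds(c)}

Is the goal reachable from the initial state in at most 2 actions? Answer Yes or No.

No

1. bind(e,a)  →  {above(a,b), above(a,e), above(b,c), above(c,b), above(c,e), above(e,c), at(a)}
2. bind(e,c)  →  {above(a,b), above(a,e), above(b,c), above(c,b), above(c,e), at(a), at(c)}
3. move(c,a)  →  {above(a,b), above(a,e), above(b,c), above(c,b), above(c,e), at(a), at(c), holds(c), inpos(c)}
optimal plan length = 3; 3 > 2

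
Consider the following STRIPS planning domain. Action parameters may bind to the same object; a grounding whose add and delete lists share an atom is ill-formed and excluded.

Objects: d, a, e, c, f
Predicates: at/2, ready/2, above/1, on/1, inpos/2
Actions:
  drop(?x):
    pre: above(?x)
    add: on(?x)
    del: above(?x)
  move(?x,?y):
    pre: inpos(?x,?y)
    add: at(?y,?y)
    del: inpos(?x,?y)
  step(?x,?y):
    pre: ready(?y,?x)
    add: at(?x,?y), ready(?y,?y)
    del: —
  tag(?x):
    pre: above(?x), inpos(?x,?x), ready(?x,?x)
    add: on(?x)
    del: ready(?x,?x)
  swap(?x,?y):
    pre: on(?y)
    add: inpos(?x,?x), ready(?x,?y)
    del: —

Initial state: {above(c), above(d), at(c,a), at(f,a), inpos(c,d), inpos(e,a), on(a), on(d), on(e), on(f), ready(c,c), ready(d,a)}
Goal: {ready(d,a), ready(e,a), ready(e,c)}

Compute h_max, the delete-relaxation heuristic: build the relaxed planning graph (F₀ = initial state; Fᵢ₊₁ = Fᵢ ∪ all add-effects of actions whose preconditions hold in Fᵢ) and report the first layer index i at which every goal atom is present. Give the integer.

2

F0 = init (12 atoms)
F1 = F0 ∪ {at(a,a), at(a,d), at(c,c), at(d,d), inpos(a,a), inpos(c,c), inpos(d,d), inpos(e,e), inpos(f,f), on(c), ready(a,a), ready(a,d), ready(a,e), ready(a,f), ready(c,a), ready(c,d), ready(c,e), ready(c,f), ready(d,d), ready(d,e), ready(d,f), ready(e,a), ready(e,d), ready(e,e), ready(e,f), ready(f,a), ready(f,d), ready(f,e), ready(f,f)}  (41 atoms)
F2 = F1 ∪ {at(a,c), at(a,e), at(a,f), at(d,a), at(d,c), at(d,e), at(d,f), at(e,a), at(e,c), at(e,d), at(e,e), at(e,f), at(f,c), at(f,d), at(f,e), at(f,f), ready(a,c), ready(d,c), ready(e,c), ready(f,c)}  (61 atoms)
goal ⊆ F2  ⇒  h_max = 2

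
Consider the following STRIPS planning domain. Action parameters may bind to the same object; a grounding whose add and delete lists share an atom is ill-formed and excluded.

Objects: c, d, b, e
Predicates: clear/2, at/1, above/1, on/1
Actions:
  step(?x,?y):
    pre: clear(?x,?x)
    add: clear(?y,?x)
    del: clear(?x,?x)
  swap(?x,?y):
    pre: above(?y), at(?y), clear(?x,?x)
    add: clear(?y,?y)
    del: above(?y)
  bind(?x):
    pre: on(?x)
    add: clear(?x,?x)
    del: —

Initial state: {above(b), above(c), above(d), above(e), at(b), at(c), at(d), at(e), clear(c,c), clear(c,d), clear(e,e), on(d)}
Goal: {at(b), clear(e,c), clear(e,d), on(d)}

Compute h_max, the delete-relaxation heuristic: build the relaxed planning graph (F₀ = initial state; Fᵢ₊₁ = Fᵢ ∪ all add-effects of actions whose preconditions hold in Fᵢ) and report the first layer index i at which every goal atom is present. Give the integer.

2

F0 = init (12 atoms)
F1 = F0 ∪ {clear(b,b), clear(b,c), clear(b,e), clear(c,e), clear(d,c), clear(d,d), clear(d,e), clear(e,c)}  (20 atoms)
F2 = F1 ∪ {clear(b,d), clear(c,b), clear(d,b), clear(e,b), clear(e,d)}  (25 atoms)
goal ⊆ F2  ⇒  h_max = 2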